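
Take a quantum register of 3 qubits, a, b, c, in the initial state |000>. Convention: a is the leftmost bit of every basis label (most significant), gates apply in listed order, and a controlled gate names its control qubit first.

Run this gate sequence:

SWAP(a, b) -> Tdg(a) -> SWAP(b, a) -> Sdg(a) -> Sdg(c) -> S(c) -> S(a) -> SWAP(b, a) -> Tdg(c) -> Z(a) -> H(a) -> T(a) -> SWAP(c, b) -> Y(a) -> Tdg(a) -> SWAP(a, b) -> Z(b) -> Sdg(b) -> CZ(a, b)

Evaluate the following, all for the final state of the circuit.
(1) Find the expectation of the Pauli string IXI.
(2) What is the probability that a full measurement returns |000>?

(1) In the final state, IXI has expectation -1.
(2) A full measurement returns |000> with probability 1/2.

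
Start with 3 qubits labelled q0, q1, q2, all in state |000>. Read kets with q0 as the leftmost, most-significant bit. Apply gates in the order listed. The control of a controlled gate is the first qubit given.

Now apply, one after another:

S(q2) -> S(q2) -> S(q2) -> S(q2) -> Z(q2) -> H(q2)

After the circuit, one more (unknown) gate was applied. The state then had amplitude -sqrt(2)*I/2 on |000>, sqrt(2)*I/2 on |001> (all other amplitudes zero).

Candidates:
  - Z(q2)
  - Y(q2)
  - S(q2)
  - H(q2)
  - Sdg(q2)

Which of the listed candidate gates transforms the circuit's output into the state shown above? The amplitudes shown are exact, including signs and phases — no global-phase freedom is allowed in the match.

It was Y(q2) that produced the state shown. Key observation: gates 1-4 undo each other exactly, leaving only the rest of the circuit to track.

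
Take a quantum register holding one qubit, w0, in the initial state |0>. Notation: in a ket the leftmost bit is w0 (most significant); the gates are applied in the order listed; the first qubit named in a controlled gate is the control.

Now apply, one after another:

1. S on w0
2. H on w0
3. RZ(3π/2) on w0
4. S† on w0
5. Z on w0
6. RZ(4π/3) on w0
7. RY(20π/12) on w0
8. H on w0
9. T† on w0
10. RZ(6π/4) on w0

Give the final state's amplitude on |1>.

The final state's coefficient on |1> equals (1 + sqrt(3) + (-1 + sqrt(3))*exp(I*pi/3))*exp(I*pi/12)/4.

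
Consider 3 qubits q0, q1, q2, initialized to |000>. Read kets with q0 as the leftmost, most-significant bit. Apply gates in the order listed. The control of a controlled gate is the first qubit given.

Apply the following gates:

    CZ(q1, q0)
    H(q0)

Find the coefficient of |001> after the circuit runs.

The final state's coefficient on |001> equals 0.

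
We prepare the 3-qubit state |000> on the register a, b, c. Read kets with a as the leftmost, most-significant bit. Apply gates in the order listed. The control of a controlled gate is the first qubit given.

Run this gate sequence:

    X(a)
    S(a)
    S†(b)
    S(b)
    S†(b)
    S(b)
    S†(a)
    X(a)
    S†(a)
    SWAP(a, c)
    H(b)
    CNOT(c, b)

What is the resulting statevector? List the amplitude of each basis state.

The final amplitudes are sqrt(2)/2 on |000>, sqrt(2)/2 on |010>, and 0 on every other basis state.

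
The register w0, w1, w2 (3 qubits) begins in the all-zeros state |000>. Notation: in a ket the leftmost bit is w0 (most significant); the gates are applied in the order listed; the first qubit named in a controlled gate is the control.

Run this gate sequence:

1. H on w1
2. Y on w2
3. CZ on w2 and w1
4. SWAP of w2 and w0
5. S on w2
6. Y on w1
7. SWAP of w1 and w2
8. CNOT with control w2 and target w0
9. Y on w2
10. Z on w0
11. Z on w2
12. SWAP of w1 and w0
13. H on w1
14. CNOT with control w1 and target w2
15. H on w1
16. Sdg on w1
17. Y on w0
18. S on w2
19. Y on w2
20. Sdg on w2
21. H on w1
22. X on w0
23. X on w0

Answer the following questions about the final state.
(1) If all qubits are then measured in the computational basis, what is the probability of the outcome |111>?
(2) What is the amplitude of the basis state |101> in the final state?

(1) The probability of measuring |111> is 1/4.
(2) The final state's coefficient on |101> equals -1/2.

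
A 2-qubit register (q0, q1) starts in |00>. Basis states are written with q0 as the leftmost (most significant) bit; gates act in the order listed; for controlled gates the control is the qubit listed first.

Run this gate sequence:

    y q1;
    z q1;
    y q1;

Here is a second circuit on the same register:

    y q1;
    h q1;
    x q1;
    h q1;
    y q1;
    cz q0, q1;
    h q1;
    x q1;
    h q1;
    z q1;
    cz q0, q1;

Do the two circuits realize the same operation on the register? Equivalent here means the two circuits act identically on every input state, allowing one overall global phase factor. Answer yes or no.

Yes — the two circuits implement the same unitary up to a global phase.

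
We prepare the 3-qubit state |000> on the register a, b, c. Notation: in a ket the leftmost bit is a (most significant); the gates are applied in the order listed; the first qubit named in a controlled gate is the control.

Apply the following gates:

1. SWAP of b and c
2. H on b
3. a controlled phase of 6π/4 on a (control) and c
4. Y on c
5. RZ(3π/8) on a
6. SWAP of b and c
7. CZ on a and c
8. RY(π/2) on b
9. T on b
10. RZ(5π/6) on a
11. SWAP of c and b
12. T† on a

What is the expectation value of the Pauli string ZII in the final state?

The observable ZII averages to 1.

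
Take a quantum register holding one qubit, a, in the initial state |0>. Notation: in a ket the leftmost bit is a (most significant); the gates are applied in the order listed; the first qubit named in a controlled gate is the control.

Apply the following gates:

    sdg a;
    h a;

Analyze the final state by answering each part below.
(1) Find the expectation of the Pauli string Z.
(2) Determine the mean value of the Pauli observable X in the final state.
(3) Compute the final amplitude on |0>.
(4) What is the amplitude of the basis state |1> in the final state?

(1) In the final state, Z has expectation 0.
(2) The observable X averages to 1.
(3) The final state's coefficient on |0> equals sqrt(2)/2.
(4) |1> carries amplitude sqrt(2)/2 in the final state.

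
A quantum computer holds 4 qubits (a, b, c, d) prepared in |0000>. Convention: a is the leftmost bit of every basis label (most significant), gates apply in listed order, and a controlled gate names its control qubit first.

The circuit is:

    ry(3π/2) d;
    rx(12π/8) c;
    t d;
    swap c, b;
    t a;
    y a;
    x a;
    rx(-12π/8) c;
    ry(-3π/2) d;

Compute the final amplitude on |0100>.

|0100> carries amplitude -1/4 - exp(I*pi/4)/4 in the final state.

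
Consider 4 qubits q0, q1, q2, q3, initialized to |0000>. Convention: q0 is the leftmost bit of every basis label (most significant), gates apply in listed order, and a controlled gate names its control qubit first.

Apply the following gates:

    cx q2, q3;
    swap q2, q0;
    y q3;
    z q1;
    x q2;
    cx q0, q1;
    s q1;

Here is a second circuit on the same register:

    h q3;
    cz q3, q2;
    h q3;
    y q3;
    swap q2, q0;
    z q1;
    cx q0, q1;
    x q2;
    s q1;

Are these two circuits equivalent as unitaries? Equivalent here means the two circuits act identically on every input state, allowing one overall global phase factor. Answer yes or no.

Yes, they are equivalent — the unitaries differ by at most a global phase.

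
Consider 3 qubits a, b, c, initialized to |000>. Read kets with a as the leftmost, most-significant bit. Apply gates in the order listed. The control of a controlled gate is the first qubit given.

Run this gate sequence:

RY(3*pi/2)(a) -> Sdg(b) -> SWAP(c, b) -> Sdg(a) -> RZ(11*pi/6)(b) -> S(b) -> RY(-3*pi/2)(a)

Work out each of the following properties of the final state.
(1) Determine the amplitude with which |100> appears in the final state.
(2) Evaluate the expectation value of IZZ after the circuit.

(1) |100> carries amplitude (-1 - I)*exp(I*pi/12)/2 in the final state.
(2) In the final state, IZZ has expectation 1.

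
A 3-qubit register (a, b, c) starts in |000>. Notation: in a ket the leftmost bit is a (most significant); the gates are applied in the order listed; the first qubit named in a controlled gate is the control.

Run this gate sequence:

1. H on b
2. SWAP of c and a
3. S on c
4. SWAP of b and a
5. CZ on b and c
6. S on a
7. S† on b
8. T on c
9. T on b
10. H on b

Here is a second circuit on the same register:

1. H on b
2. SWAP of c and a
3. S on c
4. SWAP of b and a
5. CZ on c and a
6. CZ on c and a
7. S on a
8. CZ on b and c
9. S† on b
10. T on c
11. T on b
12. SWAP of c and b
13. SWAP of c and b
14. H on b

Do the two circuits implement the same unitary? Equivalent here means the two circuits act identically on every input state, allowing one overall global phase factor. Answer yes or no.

Yes — the two circuits implement the same unitary up to a global phase.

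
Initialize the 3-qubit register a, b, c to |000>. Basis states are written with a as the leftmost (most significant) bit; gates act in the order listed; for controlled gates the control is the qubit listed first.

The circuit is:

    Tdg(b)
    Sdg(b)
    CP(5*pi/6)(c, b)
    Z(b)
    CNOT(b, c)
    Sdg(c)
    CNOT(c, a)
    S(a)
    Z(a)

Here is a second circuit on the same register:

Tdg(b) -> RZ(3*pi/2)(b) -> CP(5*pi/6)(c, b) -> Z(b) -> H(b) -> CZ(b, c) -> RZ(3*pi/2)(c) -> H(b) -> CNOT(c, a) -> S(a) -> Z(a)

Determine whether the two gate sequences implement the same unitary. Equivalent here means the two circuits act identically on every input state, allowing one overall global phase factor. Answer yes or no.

No: there is an input state on which the two circuits produce genuinely different outputs (not merely differing by a phase).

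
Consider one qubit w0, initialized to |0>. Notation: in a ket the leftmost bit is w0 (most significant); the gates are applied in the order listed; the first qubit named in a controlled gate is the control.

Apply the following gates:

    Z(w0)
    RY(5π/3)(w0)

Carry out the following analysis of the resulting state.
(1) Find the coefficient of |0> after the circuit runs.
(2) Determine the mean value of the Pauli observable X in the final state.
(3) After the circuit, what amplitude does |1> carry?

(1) The amplitude on |0> is -sqrt(3)/2.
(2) The expectation value of X is -sqrt(3)/2.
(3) The amplitude on |1> is 1/2.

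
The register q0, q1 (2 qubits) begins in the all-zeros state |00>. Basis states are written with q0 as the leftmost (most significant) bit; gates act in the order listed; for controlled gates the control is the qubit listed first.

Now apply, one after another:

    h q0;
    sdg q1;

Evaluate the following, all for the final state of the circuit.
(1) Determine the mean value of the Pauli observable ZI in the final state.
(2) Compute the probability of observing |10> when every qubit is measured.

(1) In the final state, ZI has expectation 0.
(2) A full measurement returns |10> with probability 1/2.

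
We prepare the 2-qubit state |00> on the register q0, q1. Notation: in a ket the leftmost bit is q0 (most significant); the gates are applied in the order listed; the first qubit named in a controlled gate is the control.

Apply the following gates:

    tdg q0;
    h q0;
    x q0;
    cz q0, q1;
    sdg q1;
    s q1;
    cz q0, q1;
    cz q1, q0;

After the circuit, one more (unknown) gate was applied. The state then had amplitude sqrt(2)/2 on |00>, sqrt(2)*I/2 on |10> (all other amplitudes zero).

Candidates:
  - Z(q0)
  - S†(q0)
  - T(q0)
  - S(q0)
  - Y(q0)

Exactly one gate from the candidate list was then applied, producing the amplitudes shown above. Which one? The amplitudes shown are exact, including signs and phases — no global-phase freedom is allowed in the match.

It was S(q0) that produced the state shown.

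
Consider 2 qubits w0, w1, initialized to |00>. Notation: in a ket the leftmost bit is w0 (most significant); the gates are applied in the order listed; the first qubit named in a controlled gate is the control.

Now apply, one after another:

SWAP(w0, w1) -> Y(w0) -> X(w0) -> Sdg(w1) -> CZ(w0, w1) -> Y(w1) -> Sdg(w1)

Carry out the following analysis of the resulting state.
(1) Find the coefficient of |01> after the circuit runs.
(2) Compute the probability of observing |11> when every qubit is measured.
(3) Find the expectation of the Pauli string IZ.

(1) |01> carries amplitude I in the final state.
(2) The probability of measuring |11> is 0.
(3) The expectation value of IZ is -1.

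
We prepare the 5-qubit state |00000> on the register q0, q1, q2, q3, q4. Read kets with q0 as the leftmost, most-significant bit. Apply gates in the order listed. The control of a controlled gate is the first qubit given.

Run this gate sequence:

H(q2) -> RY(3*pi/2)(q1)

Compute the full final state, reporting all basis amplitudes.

The resulting statevector has amplitude -1/2 on |00000>, -1/2 on |00100>, 1/2 on |01000>, 1/2 on |01100>, and 0 on every other basis state.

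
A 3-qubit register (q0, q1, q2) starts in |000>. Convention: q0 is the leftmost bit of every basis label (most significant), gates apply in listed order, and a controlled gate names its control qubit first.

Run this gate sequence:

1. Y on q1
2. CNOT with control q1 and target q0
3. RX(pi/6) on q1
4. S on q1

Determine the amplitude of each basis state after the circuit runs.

The resulting statevector has amplitude -sqrt(2)/4 + sqrt(6)/4 on |100>, -sqrt(6)/4 - sqrt(2)/4 on |110>, and 0 on every other basis state.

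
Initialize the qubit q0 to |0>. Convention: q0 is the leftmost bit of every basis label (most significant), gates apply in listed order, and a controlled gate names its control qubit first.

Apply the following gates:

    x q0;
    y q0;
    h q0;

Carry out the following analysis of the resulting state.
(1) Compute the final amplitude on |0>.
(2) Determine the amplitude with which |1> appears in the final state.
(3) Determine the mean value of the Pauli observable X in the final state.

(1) The amplitude on |0> is -sqrt(2)*I/2.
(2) The amplitude on |1> is -sqrt(2)*I/2.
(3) In the final state, X has expectation 1.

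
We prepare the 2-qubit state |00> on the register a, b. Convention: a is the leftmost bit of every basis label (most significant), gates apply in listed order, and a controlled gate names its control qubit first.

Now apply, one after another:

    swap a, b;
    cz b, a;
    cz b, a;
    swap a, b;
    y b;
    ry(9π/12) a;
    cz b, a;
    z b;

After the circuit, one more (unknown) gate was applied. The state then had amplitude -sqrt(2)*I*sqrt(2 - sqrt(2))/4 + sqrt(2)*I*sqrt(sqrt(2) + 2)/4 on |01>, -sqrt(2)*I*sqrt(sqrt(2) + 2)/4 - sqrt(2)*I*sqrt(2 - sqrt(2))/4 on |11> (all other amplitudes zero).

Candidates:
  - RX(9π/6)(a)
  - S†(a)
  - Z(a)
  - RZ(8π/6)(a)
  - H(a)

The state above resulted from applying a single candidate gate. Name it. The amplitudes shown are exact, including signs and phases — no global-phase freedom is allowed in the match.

The applied gate was H(a). Key observation: the block from step 1 through step 4 cancels to the identity and can be dropped.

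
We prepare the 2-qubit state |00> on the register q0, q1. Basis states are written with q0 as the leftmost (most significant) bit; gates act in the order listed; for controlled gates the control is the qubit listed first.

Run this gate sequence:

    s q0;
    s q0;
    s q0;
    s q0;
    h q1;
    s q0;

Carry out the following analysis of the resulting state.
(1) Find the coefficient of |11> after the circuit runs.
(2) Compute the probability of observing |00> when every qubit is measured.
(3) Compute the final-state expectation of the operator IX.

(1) The final state's coefficient on |11> equals 0.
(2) Outcome |00> occurs with probability 1/2.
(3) In the final state, IX has expectation 1.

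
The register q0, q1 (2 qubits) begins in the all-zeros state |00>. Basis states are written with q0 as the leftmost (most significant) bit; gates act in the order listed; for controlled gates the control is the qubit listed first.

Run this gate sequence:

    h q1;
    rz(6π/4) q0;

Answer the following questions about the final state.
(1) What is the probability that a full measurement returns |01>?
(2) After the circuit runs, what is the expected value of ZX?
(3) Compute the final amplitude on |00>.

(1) The probability of measuring |01> is 1/2.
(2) In the final state, ZX has expectation 1.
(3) |00> carries amplitude -sqrt(2)*exp(I*pi/4)/2 in the final state.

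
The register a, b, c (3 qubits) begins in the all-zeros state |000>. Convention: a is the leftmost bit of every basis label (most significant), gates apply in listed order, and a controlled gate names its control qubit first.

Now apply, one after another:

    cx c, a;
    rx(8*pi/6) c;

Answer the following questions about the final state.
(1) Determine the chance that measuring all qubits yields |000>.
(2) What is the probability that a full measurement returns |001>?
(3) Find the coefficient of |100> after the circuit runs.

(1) The probability of measuring |000> is 1/4.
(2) A full measurement returns |001> with probability 3/4.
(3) The amplitude on |100> is 0.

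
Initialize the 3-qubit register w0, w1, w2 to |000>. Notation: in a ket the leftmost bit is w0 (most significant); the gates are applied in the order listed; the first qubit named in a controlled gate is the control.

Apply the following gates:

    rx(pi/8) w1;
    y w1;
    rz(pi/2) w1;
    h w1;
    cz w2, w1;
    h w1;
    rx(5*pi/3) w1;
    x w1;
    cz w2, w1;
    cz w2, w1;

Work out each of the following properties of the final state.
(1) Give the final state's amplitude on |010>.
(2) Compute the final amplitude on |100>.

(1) The amplitude on |010> is sqrt(3)*exp(-I*pi/4)*sin(pi/16)/2 + exp(I*pi/4)*cos(pi/16)/2. Key observation: gates 9-10 undo each other exactly, leaving only the rest of the circuit to track.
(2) |100> carries amplitude 0 in the final state.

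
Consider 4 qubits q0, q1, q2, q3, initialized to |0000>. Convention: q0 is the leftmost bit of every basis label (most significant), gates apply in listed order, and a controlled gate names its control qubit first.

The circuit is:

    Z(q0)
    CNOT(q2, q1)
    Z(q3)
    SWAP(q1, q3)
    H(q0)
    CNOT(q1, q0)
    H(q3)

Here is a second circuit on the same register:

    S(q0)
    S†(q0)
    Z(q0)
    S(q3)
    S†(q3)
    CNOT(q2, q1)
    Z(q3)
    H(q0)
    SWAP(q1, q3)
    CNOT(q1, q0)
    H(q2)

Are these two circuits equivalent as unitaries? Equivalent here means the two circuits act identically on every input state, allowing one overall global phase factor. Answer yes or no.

No — the two circuits implement different unitaries, even allowing a global phase.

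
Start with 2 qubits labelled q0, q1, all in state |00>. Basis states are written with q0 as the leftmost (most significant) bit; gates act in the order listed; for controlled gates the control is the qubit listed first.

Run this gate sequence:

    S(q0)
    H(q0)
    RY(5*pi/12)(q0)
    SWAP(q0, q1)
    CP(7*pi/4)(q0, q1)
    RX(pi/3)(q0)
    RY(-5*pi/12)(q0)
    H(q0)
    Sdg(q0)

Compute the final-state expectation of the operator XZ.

In the final state, XZ has expectation -3*sqrt(2)/8 - sqrt(6)/8.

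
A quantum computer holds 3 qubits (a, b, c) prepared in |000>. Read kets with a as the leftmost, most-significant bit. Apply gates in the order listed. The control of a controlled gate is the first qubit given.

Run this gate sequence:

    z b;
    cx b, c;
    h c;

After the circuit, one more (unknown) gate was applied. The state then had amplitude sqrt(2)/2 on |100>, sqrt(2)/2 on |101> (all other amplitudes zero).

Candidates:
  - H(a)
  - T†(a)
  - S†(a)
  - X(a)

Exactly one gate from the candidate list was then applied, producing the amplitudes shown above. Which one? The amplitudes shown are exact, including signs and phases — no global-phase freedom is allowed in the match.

The unique candidate consistent with the amplitudes is X(a).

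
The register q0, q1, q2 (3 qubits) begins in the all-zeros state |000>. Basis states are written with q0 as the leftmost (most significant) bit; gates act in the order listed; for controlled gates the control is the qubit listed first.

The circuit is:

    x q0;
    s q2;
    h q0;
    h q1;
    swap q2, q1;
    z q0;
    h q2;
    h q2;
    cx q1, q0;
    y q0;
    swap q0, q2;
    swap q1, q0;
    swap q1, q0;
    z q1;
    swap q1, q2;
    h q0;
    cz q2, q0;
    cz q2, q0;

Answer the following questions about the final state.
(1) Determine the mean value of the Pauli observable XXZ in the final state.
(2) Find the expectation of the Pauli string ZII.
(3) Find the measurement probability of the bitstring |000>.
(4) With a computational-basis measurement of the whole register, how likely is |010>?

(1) The expectation value of XXZ is 0.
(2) The expectation value of ZII is 1.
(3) The probability of measuring |000> is 1/2.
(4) Outcome |010> occurs with probability 1/2.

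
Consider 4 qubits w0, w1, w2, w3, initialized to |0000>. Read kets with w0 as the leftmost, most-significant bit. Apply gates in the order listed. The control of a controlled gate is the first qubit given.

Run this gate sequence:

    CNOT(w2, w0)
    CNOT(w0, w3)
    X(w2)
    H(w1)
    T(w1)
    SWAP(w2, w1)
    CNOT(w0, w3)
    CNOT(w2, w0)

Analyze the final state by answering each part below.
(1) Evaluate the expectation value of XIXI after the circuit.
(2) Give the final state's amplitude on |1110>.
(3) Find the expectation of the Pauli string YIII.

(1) In the final state, XIXI has expectation sqrt(2)/2.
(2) The final state's coefficient on |1110> equals sqrt(2)*exp(I*pi/4)/2.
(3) The expectation value of YIII is 0.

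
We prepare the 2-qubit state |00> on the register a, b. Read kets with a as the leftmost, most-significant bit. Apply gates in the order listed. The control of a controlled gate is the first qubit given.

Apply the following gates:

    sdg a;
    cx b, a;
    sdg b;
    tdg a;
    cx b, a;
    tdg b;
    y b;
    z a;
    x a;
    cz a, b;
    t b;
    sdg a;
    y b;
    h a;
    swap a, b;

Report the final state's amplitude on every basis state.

After the circuit, the state carries amplitude sqrt(2)*exp(3*I*pi/4)/2 on |00>, -sqrt(2)*exp(3*I*pi/4)/2 on |01>, 0 on |10>, 0 on |11>.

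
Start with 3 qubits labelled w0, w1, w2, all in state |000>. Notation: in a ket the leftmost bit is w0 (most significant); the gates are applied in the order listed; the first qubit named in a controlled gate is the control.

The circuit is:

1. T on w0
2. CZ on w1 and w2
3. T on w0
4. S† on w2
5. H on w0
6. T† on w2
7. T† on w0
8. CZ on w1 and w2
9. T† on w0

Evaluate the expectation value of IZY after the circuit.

The expectation value of IZY is 0.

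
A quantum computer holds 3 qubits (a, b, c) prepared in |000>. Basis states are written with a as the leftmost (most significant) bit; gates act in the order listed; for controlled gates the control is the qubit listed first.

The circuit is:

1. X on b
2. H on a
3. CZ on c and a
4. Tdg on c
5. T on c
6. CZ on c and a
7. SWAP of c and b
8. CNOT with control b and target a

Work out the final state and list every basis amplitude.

The resulting statevector has amplitude sqrt(2)/2 on |001>, sqrt(2)/2 on |101>, and 0 on every other basis state. Key observation: the block from step 3 through step 6 cancels to the identity and can be dropped.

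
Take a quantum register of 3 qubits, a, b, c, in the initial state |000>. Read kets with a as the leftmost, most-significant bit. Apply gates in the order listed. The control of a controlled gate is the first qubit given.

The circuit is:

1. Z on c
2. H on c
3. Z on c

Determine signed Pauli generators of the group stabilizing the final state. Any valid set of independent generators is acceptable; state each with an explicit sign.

One valid set of independent stabilizer generators is -IIX, +ZII, +IZI (any independent generating set of the same group is equally correct).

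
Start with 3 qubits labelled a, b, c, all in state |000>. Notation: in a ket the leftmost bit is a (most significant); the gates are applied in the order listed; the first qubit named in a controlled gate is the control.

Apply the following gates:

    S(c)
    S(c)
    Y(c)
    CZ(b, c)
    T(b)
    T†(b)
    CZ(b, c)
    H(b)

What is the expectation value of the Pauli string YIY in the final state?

The expectation value of YIY is 0. Key observation: gates 4-7 undo each other exactly, leaving only the rest of the circuit to track.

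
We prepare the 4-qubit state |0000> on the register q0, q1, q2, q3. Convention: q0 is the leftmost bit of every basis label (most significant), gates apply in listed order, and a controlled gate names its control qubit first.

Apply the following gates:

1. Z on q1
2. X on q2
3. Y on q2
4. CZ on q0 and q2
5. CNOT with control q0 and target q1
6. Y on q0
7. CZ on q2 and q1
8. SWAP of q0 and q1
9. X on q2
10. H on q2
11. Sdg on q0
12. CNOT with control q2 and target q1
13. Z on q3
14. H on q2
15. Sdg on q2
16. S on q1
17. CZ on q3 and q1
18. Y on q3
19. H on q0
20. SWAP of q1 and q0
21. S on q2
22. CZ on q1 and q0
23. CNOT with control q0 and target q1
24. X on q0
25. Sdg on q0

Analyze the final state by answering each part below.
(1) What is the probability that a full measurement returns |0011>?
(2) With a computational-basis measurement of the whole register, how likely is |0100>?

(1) Outcome |0011> occurs with probability 1/8.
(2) Outcome |0100> occurs with probability 0.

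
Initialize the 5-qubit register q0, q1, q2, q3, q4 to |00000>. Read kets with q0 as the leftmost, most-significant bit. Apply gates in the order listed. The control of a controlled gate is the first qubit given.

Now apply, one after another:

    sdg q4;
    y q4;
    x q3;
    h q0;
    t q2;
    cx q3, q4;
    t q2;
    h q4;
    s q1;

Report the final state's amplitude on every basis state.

The final amplitudes are I/2 on |00010>, I/2 on |00011>, I/2 on |10010>, I/2 on |10011>, and 0 on every other basis state.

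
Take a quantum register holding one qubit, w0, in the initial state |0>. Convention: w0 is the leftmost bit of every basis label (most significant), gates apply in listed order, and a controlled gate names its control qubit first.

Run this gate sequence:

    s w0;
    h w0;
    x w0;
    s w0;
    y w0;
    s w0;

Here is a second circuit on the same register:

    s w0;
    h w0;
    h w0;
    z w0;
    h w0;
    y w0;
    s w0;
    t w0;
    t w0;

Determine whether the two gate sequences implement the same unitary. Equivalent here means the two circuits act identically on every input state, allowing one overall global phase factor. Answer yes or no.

No: there is an input state on which the two circuits produce genuinely different outputs (not merely differing by a phase).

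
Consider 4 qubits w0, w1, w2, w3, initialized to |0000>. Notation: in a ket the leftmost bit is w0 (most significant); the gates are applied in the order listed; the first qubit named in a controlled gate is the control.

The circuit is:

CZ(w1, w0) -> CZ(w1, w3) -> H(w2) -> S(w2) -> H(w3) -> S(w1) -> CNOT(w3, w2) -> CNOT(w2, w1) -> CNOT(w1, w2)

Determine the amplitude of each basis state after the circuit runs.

The resulting statevector has amplitude 1/2 on |0000>, I/2 on |0001>, I/2 on |0100>, 1/2 on |0101>, and 0 on every other basis state.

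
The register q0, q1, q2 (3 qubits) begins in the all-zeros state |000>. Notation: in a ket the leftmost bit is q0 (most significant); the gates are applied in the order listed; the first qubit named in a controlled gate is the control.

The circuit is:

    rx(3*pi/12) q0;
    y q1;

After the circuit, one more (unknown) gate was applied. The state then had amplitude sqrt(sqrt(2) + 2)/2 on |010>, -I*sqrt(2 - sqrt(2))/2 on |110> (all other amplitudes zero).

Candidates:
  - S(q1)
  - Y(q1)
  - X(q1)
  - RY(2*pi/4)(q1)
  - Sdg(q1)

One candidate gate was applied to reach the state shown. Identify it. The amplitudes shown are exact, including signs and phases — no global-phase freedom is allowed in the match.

It was Sdg(q1) that produced the state shown.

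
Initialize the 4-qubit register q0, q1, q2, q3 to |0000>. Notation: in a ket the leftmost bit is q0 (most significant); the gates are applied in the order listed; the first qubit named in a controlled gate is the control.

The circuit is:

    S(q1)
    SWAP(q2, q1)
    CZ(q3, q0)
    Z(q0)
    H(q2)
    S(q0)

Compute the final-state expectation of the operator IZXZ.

The expectation value of IZXZ is 1.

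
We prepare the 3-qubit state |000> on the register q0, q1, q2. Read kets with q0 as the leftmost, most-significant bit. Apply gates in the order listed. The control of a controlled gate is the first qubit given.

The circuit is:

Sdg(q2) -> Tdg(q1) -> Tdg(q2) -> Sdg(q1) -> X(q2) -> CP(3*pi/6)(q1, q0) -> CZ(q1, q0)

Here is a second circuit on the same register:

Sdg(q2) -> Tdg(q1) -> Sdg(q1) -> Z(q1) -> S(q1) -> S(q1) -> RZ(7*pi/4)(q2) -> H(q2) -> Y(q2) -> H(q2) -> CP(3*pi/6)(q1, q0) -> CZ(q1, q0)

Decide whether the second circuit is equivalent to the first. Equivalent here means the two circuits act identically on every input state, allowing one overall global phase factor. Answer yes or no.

No, they are not equivalent — no single phase factor reconciles the two unitaries.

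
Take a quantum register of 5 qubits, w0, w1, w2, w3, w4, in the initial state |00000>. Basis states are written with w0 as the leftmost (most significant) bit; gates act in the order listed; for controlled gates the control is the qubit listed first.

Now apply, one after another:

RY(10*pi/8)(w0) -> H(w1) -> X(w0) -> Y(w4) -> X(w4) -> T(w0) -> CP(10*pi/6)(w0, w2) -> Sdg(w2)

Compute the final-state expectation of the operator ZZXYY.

The expectation value of ZZXYY is 0.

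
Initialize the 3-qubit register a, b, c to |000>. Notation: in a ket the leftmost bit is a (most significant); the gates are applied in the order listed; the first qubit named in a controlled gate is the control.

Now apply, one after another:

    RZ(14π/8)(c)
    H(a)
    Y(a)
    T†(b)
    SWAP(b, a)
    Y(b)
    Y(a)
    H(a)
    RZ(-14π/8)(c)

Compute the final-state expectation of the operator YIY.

The expectation value of YIY is 0.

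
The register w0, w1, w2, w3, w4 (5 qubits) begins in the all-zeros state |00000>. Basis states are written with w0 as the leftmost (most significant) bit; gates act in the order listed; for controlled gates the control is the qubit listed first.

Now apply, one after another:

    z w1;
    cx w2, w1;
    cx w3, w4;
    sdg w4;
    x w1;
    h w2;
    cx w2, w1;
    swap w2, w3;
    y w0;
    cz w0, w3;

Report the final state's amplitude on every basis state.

After the circuit, the state carries amplitude -sqrt(2)*I/2 on |10010>, sqrt(2)*I/2 on |11000>, and 0 on every other basis state.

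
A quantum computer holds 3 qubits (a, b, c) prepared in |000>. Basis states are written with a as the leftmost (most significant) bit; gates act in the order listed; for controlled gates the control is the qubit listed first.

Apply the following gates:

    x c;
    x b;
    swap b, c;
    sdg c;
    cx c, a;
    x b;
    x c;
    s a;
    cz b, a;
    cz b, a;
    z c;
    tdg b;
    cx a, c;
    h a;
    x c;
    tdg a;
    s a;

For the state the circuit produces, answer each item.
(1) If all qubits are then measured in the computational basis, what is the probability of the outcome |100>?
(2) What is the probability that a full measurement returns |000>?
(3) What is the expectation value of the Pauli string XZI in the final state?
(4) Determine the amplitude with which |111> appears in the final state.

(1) Outcome |100> occurs with probability 1/2.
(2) A full measurement returns |000> with probability 1/2.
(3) The observable XZI averages to -sqrt(2)/2.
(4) |111> carries amplitude 0 in the final state.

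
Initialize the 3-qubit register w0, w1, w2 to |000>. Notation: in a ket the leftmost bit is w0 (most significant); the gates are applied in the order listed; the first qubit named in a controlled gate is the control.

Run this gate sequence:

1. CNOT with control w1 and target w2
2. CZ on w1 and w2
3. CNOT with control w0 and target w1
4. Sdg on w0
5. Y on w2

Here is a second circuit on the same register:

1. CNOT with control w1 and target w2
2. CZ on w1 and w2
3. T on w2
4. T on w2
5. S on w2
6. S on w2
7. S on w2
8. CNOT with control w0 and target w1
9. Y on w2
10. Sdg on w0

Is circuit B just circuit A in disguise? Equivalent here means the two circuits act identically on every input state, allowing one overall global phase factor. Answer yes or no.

Yes: on every input state the two circuits agree up to one overall phase factor.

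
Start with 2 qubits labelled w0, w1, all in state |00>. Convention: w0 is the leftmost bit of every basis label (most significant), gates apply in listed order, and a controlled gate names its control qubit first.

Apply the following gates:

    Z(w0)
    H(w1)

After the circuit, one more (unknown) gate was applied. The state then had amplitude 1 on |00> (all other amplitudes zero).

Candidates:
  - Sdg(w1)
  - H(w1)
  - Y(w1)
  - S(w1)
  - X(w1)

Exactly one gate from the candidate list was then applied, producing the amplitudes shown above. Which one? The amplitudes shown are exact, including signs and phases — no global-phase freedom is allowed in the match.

The applied gate was H(w1).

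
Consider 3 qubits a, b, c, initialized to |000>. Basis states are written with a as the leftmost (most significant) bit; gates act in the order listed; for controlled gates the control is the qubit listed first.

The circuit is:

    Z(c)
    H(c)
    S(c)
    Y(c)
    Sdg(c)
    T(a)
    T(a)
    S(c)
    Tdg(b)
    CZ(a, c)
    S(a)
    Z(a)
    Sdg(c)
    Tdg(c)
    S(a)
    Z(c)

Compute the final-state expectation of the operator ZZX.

The observable ZZX averages to -sqrt(2)/2.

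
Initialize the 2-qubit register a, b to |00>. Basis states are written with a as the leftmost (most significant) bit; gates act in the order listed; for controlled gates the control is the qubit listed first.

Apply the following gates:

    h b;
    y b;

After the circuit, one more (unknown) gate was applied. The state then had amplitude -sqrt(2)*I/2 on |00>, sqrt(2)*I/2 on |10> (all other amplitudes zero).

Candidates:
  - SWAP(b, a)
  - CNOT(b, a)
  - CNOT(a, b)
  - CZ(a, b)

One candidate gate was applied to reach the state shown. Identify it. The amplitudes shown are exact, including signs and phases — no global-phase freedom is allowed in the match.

It was SWAP(b, a) that produced the state shown.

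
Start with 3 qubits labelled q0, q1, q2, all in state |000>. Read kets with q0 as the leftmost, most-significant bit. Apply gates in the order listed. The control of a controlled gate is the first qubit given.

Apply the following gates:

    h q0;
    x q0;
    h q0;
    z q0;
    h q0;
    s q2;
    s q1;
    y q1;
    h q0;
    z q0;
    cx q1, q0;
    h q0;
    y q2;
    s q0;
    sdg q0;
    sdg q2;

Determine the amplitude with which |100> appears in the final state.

The final state's coefficient on |100> equals 0. Key observation: gates 1-4 undo each other exactly, leaving only the rest of the circuit to track.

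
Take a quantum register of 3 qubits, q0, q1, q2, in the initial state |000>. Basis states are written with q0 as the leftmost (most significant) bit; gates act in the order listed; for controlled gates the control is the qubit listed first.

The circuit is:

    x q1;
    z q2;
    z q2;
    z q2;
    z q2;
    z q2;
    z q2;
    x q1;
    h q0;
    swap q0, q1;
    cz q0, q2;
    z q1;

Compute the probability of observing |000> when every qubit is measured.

Outcome |000> occurs with probability 1/2. Key observation: the block from step 1 through step 8 cancels to the identity and can be dropped.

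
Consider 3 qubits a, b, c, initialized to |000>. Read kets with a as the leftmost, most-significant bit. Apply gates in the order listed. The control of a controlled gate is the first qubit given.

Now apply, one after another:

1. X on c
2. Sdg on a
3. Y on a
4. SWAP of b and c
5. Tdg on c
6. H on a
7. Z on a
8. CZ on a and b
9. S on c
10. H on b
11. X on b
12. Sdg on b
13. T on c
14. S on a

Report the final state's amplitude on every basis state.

After the circuit, the state carries amplitude -I/2 on |000>, 0 on |001>, 1/2 on |010>, 0 on |011>, -1/2 on |100>, 0 on |101>, -I/2 on |110>, 0 on |111>.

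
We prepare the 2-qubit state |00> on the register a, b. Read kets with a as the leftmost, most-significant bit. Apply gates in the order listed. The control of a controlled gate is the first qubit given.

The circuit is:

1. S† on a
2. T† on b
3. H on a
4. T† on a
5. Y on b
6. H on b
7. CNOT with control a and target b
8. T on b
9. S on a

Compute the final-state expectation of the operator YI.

The expectation value of YI is -sqrt(2)/2.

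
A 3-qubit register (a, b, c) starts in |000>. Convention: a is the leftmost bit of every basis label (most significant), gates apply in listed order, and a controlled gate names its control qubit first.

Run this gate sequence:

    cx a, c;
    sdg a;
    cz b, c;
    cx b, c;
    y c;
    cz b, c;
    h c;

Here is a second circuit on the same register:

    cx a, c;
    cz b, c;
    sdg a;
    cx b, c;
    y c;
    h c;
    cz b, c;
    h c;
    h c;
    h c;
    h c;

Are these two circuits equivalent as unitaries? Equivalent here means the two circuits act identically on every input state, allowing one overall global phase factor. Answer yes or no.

No — the two circuits implement different unitaries, even allowing a global phase.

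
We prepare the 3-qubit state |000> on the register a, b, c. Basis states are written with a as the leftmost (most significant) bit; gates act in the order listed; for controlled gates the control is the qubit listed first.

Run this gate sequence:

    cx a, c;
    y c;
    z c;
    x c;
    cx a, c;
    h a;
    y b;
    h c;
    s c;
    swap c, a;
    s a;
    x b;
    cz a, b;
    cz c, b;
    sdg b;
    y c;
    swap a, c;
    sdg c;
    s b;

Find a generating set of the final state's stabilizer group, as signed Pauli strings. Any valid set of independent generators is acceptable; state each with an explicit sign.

One valid set of independent stabilizer generators is -XII, +IIY, +IZI (any independent generating set of the same group is equally correct).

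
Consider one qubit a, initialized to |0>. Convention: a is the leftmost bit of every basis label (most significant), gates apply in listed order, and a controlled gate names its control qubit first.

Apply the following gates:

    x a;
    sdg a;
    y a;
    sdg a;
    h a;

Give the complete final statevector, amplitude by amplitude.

The resulting statevector has amplitude -sqrt(2)/2 on |0>, -sqrt(2)/2 on |1>.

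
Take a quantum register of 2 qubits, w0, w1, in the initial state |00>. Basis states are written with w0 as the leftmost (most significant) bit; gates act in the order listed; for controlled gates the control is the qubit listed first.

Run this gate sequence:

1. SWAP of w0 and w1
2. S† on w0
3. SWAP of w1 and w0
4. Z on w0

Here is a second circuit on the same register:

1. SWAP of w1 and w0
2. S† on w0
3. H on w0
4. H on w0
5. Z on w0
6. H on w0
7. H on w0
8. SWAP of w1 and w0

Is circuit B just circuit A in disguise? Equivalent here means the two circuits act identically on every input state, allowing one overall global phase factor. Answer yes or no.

No — the two circuits implement different unitaries, even allowing a global phase.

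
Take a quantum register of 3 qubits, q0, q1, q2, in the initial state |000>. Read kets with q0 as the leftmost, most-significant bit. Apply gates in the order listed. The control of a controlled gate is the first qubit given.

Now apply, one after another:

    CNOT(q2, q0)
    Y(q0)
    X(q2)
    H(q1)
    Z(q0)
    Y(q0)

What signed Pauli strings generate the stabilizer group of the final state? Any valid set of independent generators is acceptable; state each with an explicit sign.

The stabilizer group can be generated by +IXI, +ZII, -IIZ, among other valid generating sets.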